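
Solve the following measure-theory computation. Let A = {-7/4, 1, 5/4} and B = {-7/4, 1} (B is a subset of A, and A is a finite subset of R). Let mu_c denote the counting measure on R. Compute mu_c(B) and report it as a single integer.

Counting measure assigns mu_c(E) = |E| (number of elements) when E is finite.
B has 2 element(s), so mu_c(B) = 2.

2


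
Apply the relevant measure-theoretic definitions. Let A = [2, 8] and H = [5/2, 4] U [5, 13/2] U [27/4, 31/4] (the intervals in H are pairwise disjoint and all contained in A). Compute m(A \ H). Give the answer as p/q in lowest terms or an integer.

The ambient interval has length m(A) = 8 - 2 = 6.
Since the holes are disjoint and sit inside A, by finite additivity
  m(H) = sum_i (b_i - a_i), and m(A \ H) = m(A) - m(H).
Computing the hole measures:
  m(H_1) = 4 - 5/2 = 3/2.
  m(H_2) = 13/2 - 5 = 3/2.
  m(H_3) = 31/4 - 27/4 = 1.
Summed: m(H) = 3/2 + 3/2 + 1 = 4.
So m(A \ H) = 6 - 4 = 2.

2


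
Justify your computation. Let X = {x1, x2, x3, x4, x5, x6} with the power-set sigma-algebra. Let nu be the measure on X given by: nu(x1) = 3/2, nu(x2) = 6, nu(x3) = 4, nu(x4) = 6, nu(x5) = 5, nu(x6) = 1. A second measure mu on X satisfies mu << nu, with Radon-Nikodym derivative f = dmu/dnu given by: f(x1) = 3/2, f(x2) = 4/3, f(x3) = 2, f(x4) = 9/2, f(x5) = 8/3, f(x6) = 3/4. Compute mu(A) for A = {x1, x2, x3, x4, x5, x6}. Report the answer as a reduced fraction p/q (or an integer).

By the defining property of the Radon-Nikodym derivative, for every measurable set A,
  mu(A) = integral_A f dnu.
Since nu is a discrete measure concentrated on the atoms of X, the integral over A reduces to the sum
  mu(A) = sum_{x in A} f(x) * nu({x}).
Computing each term:
  x1: f(x1) * nu(x1) = 3/2 * 3/2 = 9/4.
  x2: f(x2) * nu(x2) = 4/3 * 6 = 8.
  x3: f(x3) * nu(x3) = 2 * 4 = 8.
  x4: f(x4) * nu(x4) = 9/2 * 6 = 27.
  x5: f(x5) * nu(x5) = 8/3 * 5 = 40/3.
  x6: f(x6) * nu(x6) = 3/4 * 1 = 3/4.
Summing: mu(A) = 9/4 + 8 + 8 + 27 + 40/3 + 3/4 = 178/3.

178/3


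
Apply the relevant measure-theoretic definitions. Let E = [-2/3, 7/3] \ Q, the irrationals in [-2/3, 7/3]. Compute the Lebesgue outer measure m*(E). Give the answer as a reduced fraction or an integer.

The interval I = [-2/3, 7/3] has m(I) = 7/3 - (-2/3) = 3 (endpoints are measure-zero, so open/closed/half-open agree). Write I = (I cap Q) u (I \ Q). The rationals in I are countable, so m*(I cap Q) = 0 (cover each rational by intervals whose total length is arbitrarily small). By countable subadditivity m*(I) <= m*(I cap Q) + m*(I \ Q), hence m*(I \ Q) >= m(I) = 3. The reverse inequality m*(I \ Q) <= m*(I) = 3 is trivial since (I \ Q) is a subset of I. Therefore m*(I \ Q) = 3.

3


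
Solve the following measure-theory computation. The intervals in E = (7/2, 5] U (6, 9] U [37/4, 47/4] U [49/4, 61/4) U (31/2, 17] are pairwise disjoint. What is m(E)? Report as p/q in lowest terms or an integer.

For pairwise disjoint intervals, m(union_i I_i) = sum_i m(I_i),
and m is invariant under swapping open/closed endpoints (single points have measure 0).
So m(E) = sum_i (b_i - a_i).
  I_1 has length 5 - 7/2 = 3/2.
  I_2 has length 9 - 6 = 3.
  I_3 has length 47/4 - 37/4 = 5/2.
  I_4 has length 61/4 - 49/4 = 3.
  I_5 has length 17 - 31/2 = 3/2.
Summing:
  m(E) = 3/2 + 3 + 5/2 + 3 + 3/2 = 23/2.

23/2


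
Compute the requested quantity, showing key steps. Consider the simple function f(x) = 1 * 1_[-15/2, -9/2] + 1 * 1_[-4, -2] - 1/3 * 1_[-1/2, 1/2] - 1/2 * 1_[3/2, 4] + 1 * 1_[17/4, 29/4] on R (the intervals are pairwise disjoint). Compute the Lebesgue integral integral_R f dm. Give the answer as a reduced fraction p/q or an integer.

For a simple function f = sum_i c_i * 1_{A_i} with disjoint A_i,
  integral f dm = sum_i c_i * m(A_i).
Lengths of the A_i:
  m(A_1) = -9/2 - (-15/2) = 3.
  m(A_2) = -2 - (-4) = 2.
  m(A_3) = 1/2 - (-1/2) = 1.
  m(A_4) = 4 - 3/2 = 5/2.
  m(A_5) = 29/4 - 17/4 = 3.
Contributions c_i * m(A_i):
  (1) * (3) = 3.
  (1) * (2) = 2.
  (-1/3) * (1) = -1/3.
  (-1/2) * (5/2) = -5/4.
  (1) * (3) = 3.
Total: 3 + 2 - 1/3 - 5/4 + 3 = 77/12.

77/12


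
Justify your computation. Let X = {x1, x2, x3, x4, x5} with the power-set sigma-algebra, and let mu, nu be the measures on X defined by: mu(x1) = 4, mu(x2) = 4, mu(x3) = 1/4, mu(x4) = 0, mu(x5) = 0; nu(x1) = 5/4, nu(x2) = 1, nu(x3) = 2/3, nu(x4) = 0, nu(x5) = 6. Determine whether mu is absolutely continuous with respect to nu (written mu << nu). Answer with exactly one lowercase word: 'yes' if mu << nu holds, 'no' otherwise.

mu << nu means: every nu-null measurable set is also mu-null; equivalently, for every atom x, if nu({x}) = 0 then mu({x}) = 0.
Checking each atom:
  x1: nu = 5/4 > 0 -> no constraint.
  x2: nu = 1 > 0 -> no constraint.
  x3: nu = 2/3 > 0 -> no constraint.
  x4: nu = 0, mu = 0 -> consistent with mu << nu.
  x5: nu = 6 > 0 -> no constraint.
No atom violates the condition. Therefore mu << nu.

yes


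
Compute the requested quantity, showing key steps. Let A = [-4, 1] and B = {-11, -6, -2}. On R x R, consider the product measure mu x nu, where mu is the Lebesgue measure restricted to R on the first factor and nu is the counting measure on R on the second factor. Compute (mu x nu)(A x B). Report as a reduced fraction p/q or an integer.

For a measurable rectangle A x B, the product measure satisfies
  (mu x nu)(A x B) = mu(A) * nu(B).
  mu(A) = 5.
  nu(B) = 3.
  (mu x nu)(A x B) = 5 * 3 = 15.

15


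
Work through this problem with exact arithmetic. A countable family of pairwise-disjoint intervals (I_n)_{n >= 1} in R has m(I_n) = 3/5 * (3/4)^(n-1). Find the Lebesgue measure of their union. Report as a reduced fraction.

By countable additivity of the Lebesgue measure on pairwise disjoint measurable sets,
  m(union_{n >= 1} I_n) = sum_{n >= 1} m(I_n) = sum_{n >= 1} a * r^(n-1),
  with a = 3/5 and r = 3/4.
Since 0 < r = 3/4 < 1, the geometric series converges:
  sum_{n >= 1} a * r^(n-1) = a / (1 - r).
  = 3/5 / (1 - 3/4)
  = 3/5 / (1/4)
  = 12/5.

12/5


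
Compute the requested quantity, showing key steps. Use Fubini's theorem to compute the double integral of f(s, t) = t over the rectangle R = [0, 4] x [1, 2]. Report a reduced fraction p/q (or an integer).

f(s, t) is a tensor product of a function of s and a function of t, and both factors are bounded continuous (hence Lebesgue integrable) on the rectangle, so Fubini's theorem applies:
  integral_R f d(m x m) = (integral_a1^b1 1 ds) * (integral_a2^b2 t dt).
Inner integral in s: integral_{0}^{4} 1 ds = (4^1 - 0^1)/1
  = 4.
Inner integral in t: integral_{1}^{2} t dt = (2^2 - 1^2)/2
  = 3/2.
Product: (4) * (3/2) = 6.

6


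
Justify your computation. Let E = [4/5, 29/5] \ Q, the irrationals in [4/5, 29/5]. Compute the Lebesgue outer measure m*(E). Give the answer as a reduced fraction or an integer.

The interval I = [4/5, 29/5] has m(I) = 29/5 - 4/5 = 5 (endpoints are measure-zero, so open/closed/half-open agree). Write I = (I cap Q) u (I \ Q). The rationals in I are countable, so m*(I cap Q) = 0 (cover each rational by intervals whose total length is arbitrarily small). By countable subadditivity m*(I) <= m*(I cap Q) + m*(I \ Q), hence m*(I \ Q) >= m(I) = 5. The reverse inequality m*(I \ Q) <= m*(I) = 5 is trivial since (I \ Q) is a subset of I. Therefore m*(I \ Q) = 5.

5


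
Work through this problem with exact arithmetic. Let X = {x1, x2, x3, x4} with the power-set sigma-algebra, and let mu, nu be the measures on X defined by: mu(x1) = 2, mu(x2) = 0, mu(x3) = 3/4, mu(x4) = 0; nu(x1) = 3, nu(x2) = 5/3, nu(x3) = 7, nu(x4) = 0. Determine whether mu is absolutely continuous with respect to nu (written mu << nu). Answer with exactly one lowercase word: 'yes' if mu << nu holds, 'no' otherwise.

mu << nu means: every nu-null measurable set is also mu-null; equivalently, for every atom x, if nu({x}) = 0 then mu({x}) = 0.
Checking each atom:
  x1: nu = 3 > 0 -> no constraint.
  x2: nu = 5/3 > 0 -> no constraint.
  x3: nu = 7 > 0 -> no constraint.
  x4: nu = 0, mu = 0 -> consistent with mu << nu.
No atom violates the condition. Therefore mu << nu.

yes


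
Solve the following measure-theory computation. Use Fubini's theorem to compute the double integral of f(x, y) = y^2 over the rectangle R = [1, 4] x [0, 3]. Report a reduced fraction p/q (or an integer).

f(x, y) is a tensor product of a function of x and a function of y, and both factors are bounded continuous (hence Lebesgue integrable) on the rectangle, so Fubini's theorem applies:
  integral_R f d(m x m) = (integral_a1^b1 1 dx) * (integral_a2^b2 y^2 dy).
Inner integral in x: integral_{1}^{4} 1 dx = (4^1 - 1^1)/1
  = 3.
Inner integral in y: integral_{0}^{3} y^2 dy = (3^3 - 0^3)/3
  = 9.
Product: (3) * (9) = 27.

27


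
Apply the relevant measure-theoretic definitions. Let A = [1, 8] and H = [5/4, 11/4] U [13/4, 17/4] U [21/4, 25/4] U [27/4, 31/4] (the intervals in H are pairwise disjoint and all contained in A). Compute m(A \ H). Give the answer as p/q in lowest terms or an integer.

The ambient interval has length m(A) = 8 - 1 = 7.
Since the holes are disjoint and sit inside A, by finite additivity
  m(H) = sum_i (b_i - a_i), and m(A \ H) = m(A) - m(H).
Computing the hole measures:
  m(H_1) = 11/4 - 5/4 = 3/2.
  m(H_2) = 17/4 - 13/4 = 1.
  m(H_3) = 25/4 - 21/4 = 1.
  m(H_4) = 31/4 - 27/4 = 1.
Summed: m(H) = 3/2 + 1 + 1 + 1 = 9/2.
So m(A \ H) = 7 - 9/2 = 5/2.

5/2


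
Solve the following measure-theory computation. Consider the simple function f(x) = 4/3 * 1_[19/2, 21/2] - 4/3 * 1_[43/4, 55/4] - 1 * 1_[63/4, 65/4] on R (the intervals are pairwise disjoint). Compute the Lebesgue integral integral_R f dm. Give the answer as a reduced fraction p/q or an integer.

For a simple function f = sum_i c_i * 1_{A_i} with disjoint A_i,
  integral f dm = sum_i c_i * m(A_i).
Lengths of the A_i:
  m(A_1) = 21/2 - 19/2 = 1.
  m(A_2) = 55/4 - 43/4 = 3.
  m(A_3) = 65/4 - 63/4 = 1/2.
Contributions c_i * m(A_i):
  (4/3) * (1) = 4/3.
  (-4/3) * (3) = -4.
  (-1) * (1/2) = -1/2.
Total: 4/3 - 4 - 1/2 = -19/6.

-19/6


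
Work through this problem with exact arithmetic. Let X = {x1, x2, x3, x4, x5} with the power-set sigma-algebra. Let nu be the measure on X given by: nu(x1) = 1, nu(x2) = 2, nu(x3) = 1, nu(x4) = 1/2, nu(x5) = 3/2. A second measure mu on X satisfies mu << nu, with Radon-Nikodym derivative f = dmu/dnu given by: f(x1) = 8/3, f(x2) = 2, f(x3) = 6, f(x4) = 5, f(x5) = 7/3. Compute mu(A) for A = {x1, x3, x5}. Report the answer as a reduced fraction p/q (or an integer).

By the defining property of the Radon-Nikodym derivative, for every measurable set A,
  mu(A) = integral_A f dnu.
Since nu is a discrete measure concentrated on the atoms of X, the integral over A reduces to the sum
  mu(A) = sum_{x in A} f(x) * nu({x}).
Computing each term:
  x1: f(x1) * nu(x1) = 8/3 * 1 = 8/3.
  x3: f(x3) * nu(x3) = 6 * 1 = 6.
  x5: f(x5) * nu(x5) = 7/3 * 3/2 = 7/2.
Summing: mu(A) = 8/3 + 6 + 7/2 = 73/6.

73/6


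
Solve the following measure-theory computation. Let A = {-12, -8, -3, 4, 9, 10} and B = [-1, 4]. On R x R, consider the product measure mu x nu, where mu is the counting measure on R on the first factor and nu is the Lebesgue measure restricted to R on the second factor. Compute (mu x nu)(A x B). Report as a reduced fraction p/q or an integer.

For a measurable rectangle A x B, the product measure satisfies
  (mu x nu)(A x B) = mu(A) * nu(B).
  mu(A) = 6.
  nu(B) = 5.
  (mu x nu)(A x B) = 6 * 5 = 30.

30


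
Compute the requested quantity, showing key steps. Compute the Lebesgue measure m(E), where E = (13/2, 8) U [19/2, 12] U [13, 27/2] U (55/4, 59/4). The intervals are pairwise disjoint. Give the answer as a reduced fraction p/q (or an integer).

For pairwise disjoint intervals, m(union_i I_i) = sum_i m(I_i),
and m is invariant under swapping open/closed endpoints (single points have measure 0).
So m(E) = sum_i (b_i - a_i).
  I_1 has length 8 - 13/2 = 3/2.
  I_2 has length 12 - 19/2 = 5/2.
  I_3 has length 27/2 - 13 = 1/2.
  I_4 has length 59/4 - 55/4 = 1.
Summing:
  m(E) = 3/2 + 5/2 + 1/2 + 1 = 11/2.

11/2


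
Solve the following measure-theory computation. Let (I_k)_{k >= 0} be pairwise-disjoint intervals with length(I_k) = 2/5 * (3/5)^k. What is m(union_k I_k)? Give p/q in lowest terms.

By countable additivity of the Lebesgue measure on pairwise disjoint measurable sets,
  m(union_{k >= 0} I_k) = sum_{k >= 0} m(I_k) = sum_{k >= 0} a * r^k,
  with a = 2/5 and r = 3/5.
Since 0 < r = 3/5 < 1, the geometric series converges:
  sum_{k >= 0} a * r^k = a / (1 - r).
  = 2/5 / (1 - 3/5)
  = 2/5 / (2/5)
  = 1.

1


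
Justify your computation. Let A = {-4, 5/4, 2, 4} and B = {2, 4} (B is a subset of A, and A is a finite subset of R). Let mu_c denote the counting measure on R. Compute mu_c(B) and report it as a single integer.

Counting measure assigns mu_c(E) = |E| (number of elements) when E is finite.
B has 2 element(s), so mu_c(B) = 2.

2


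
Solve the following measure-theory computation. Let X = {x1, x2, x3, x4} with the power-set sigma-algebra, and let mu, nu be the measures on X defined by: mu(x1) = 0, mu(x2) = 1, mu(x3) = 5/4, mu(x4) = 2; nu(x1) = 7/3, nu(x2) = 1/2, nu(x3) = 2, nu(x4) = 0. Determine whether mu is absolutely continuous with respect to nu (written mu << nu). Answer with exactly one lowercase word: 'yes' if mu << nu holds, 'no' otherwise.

mu << nu means: every nu-null measurable set is also mu-null; equivalently, for every atom x, if nu({x}) = 0 then mu({x}) = 0.
Checking each atom:
  x1: nu = 7/3 > 0 -> no constraint.
  x2: nu = 1/2 > 0 -> no constraint.
  x3: nu = 2 > 0 -> no constraint.
  x4: nu = 0, mu = 2 > 0 -> violates mu << nu.
The atom(s) x4 violate the condition (nu = 0 but mu > 0). Therefore mu is NOT absolutely continuous w.r.t. nu.

no


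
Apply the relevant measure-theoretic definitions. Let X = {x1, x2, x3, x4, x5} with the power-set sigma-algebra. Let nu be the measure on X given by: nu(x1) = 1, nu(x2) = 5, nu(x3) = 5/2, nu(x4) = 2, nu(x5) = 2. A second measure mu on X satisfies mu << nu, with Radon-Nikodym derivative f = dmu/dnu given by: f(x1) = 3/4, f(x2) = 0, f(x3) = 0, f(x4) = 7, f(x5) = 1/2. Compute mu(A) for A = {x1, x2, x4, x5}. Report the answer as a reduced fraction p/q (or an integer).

By the defining property of the Radon-Nikodym derivative, for every measurable set A,
  mu(A) = integral_A f dnu.
Since nu is a discrete measure concentrated on the atoms of X, the integral over A reduces to the sum
  mu(A) = sum_{x in A} f(x) * nu({x}).
Computing each term:
  x1: f(x1) * nu(x1) = 3/4 * 1 = 3/4.
  x2: f(x2) * nu(x2) = 0 * 5 = 0.
  x4: f(x4) * nu(x4) = 7 * 2 = 14.
  x5: f(x5) * nu(x5) = 1/2 * 2 = 1.
Summing: mu(A) = 3/4 + 0 + 14 + 1 = 63/4.

63/4


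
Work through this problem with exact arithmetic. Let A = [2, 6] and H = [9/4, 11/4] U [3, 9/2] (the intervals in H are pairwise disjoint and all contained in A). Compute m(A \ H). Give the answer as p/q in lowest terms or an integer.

The ambient interval has length m(A) = 6 - 2 = 4.
Since the holes are disjoint and sit inside A, by finite additivity
  m(H) = sum_i (b_i - a_i), and m(A \ H) = m(A) - m(H).
Computing the hole measures:
  m(H_1) = 11/4 - 9/4 = 1/2.
  m(H_2) = 9/2 - 3 = 3/2.
Summed: m(H) = 1/2 + 3/2 = 2.
So m(A \ H) = 4 - 2 = 2.

2


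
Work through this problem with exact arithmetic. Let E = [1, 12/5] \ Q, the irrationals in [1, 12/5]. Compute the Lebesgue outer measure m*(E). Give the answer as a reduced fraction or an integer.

The interval I = [1, 12/5] has m(I) = 12/5 - 1 = 7/5 (endpoints are measure-zero, so open/closed/half-open agree). Write I = (I cap Q) u (I \ Q). The rationals in I are countable, so m*(I cap Q) = 0 (cover each rational by intervals whose total length is arbitrarily small). By countable subadditivity m*(I) <= m*(I cap Q) + m*(I \ Q), hence m*(I \ Q) >= m(I) = 7/5. The reverse inequality m*(I \ Q) <= m*(I) = 7/5 is trivial since (I \ Q) is a subset of I. Therefore m*(I \ Q) = 7/5.

7/5


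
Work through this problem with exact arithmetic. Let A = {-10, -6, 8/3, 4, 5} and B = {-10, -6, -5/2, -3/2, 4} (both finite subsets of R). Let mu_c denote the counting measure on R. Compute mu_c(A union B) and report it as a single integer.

Counting measure on a finite set equals cardinality. By inclusion-exclusion, |A union B| = |A| + |B| - |A cap B|.
|A| = 5, |B| = 5, |A cap B| = 3.
So mu_c(A union B) = 5 + 5 - 3 = 7.

7


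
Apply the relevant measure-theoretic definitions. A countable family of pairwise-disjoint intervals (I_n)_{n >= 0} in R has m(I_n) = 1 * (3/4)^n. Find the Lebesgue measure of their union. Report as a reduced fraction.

By countable additivity of the Lebesgue measure on pairwise disjoint measurable sets,
  m(union_{n >= 0} I_n) = sum_{n >= 0} m(I_n) = sum_{n >= 0} a * r^n,
  with a = 1 and r = 3/4.
Since 0 < r = 3/4 < 1, the geometric series converges:
  sum_{n >= 0} a * r^n = a / (1 - r).
  = 1 / (1 - 3/4)
  = 1 / (1/4)
  = 4.

4


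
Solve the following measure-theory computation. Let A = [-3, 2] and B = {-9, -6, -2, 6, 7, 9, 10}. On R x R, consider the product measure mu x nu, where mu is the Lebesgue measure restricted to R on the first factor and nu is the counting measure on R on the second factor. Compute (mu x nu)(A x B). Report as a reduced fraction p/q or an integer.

For a measurable rectangle A x B, the product measure satisfies
  (mu x nu)(A x B) = mu(A) * nu(B).
  mu(A) = 5.
  nu(B) = 7.
  (mu x nu)(A x B) = 5 * 7 = 35.

35


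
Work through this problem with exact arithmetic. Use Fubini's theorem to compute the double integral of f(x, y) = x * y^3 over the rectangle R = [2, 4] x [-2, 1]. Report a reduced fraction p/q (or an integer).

f(x, y) is a tensor product of a function of x and a function of y, and both factors are bounded continuous (hence Lebesgue integrable) on the rectangle, so Fubini's theorem applies:
  integral_R f d(m x m) = (integral_a1^b1 x dx) * (integral_a2^b2 y^3 dy).
Inner integral in x: integral_{2}^{4} x dx = (4^2 - 2^2)/2
  = 6.
Inner integral in y: integral_{-2}^{1} y^3 dy = (1^4 - (-2)^4)/4
  = -15/4.
Product: (6) * (-15/4) = -45/2.

-45/2


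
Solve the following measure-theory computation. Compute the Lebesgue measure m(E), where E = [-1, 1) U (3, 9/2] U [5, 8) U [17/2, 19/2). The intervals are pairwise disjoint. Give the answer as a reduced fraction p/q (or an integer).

For pairwise disjoint intervals, m(union_i I_i) = sum_i m(I_i),
and m is invariant under swapping open/closed endpoints (single points have measure 0).
So m(E) = sum_i (b_i - a_i).
  I_1 has length 1 - (-1) = 2.
  I_2 has length 9/2 - 3 = 3/2.
  I_3 has length 8 - 5 = 3.
  I_4 has length 19/2 - 17/2 = 1.
Summing:
  m(E) = 2 + 3/2 + 3 + 1 = 15/2.

15/2


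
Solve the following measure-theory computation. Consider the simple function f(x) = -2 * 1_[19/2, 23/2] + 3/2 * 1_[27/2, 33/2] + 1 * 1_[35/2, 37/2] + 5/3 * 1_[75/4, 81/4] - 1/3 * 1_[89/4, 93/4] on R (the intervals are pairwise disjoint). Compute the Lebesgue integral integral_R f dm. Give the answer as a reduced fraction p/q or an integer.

For a simple function f = sum_i c_i * 1_{A_i} with disjoint A_i,
  integral f dm = sum_i c_i * m(A_i).
Lengths of the A_i:
  m(A_1) = 23/2 - 19/2 = 2.
  m(A_2) = 33/2 - 27/2 = 3.
  m(A_3) = 37/2 - 35/2 = 1.
  m(A_4) = 81/4 - 75/4 = 3/2.
  m(A_5) = 93/4 - 89/4 = 1.
Contributions c_i * m(A_i):
  (-2) * (2) = -4.
  (3/2) * (3) = 9/2.
  (1) * (1) = 1.
  (5/3) * (3/2) = 5/2.
  (-1/3) * (1) = -1/3.
Total: -4 + 9/2 + 1 + 5/2 - 1/3 = 11/3.

11/3


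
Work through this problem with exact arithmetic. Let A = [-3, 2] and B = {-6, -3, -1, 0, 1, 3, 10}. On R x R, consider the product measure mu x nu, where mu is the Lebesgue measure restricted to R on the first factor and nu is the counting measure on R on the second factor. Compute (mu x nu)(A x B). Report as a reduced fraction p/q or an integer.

For a measurable rectangle A x B, the product measure satisfies
  (mu x nu)(A x B) = mu(A) * nu(B).
  mu(A) = 5.
  nu(B) = 7.
  (mu x nu)(A x B) = 5 * 7 = 35.

35


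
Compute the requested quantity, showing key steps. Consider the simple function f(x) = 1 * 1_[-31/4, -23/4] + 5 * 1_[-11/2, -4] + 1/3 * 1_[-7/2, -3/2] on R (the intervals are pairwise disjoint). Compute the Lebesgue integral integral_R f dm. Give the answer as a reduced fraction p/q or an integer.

For a simple function f = sum_i c_i * 1_{A_i} with disjoint A_i,
  integral f dm = sum_i c_i * m(A_i).
Lengths of the A_i:
  m(A_1) = -23/4 - (-31/4) = 2.
  m(A_2) = -4 - (-11/2) = 3/2.
  m(A_3) = -3/2 - (-7/2) = 2.
Contributions c_i * m(A_i):
  (1) * (2) = 2.
  (5) * (3/2) = 15/2.
  (1/3) * (2) = 2/3.
Total: 2 + 15/2 + 2/3 = 61/6.

61/6


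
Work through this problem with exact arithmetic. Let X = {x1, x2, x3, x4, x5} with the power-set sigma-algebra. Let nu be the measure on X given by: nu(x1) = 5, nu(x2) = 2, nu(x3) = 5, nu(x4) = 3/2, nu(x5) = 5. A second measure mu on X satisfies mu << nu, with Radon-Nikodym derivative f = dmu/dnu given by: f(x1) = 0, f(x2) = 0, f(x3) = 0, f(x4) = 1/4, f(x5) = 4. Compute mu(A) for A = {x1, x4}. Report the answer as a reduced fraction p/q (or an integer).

By the defining property of the Radon-Nikodym derivative, for every measurable set A,
  mu(A) = integral_A f dnu.
Since nu is a discrete measure concentrated on the atoms of X, the integral over A reduces to the sum
  mu(A) = sum_{x in A} f(x) * nu({x}).
Computing each term:
  x1: f(x1) * nu(x1) = 0 * 5 = 0.
  x4: f(x4) * nu(x4) = 1/4 * 3/2 = 3/8.
Summing: mu(A) = 0 + 3/8 = 3/8.

3/8


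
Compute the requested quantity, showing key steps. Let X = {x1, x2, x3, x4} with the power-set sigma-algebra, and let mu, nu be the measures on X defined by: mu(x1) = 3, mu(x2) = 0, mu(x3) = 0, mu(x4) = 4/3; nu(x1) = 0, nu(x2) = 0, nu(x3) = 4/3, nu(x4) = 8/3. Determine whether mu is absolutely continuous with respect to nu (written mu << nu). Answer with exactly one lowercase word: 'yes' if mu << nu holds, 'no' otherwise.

mu << nu means: every nu-null measurable set is also mu-null; equivalently, for every atom x, if nu({x}) = 0 then mu({x}) = 0.
Checking each atom:
  x1: nu = 0, mu = 3 > 0 -> violates mu << nu.
  x2: nu = 0, mu = 0 -> consistent with mu << nu.
  x3: nu = 4/3 > 0 -> no constraint.
  x4: nu = 8/3 > 0 -> no constraint.
The atom(s) x1 violate the condition (nu = 0 but mu > 0). Therefore mu is NOT absolutely continuous w.r.t. nu.

no


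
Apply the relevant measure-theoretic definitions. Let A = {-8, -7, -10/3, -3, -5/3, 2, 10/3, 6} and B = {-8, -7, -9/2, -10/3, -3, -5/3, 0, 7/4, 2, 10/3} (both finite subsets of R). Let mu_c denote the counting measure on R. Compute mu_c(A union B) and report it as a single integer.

Counting measure on a finite set equals cardinality. By inclusion-exclusion, |A union B| = |A| + |B| - |A cap B|.
|A| = 8, |B| = 10, |A cap B| = 7.
So mu_c(A union B) = 8 + 10 - 7 = 11.

11


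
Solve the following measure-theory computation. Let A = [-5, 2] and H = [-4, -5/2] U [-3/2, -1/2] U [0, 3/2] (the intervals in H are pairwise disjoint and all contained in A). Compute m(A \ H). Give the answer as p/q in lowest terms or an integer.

The ambient interval has length m(A) = 2 - (-5) = 7.
Since the holes are disjoint and sit inside A, by finite additivity
  m(H) = sum_i (b_i - a_i), and m(A \ H) = m(A) - m(H).
Computing the hole measures:
  m(H_1) = -5/2 - (-4) = 3/2.
  m(H_2) = -1/2 - (-3/2) = 1.
  m(H_3) = 3/2 - 0 = 3/2.
Summed: m(H) = 3/2 + 1 + 3/2 = 4.
So m(A \ H) = 7 - 4 = 3.

3


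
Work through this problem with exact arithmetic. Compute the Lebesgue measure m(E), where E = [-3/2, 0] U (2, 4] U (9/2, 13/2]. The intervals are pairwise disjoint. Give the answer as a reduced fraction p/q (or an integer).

For pairwise disjoint intervals, m(union_i I_i) = sum_i m(I_i),
and m is invariant under swapping open/closed endpoints (single points have measure 0).
So m(E) = sum_i (b_i - a_i).
  I_1 has length 0 - (-3/2) = 3/2.
  I_2 has length 4 - 2 = 2.
  I_3 has length 13/2 - 9/2 = 2.
Summing:
  m(E) = 3/2 + 2 + 2 = 11/2.

11/2


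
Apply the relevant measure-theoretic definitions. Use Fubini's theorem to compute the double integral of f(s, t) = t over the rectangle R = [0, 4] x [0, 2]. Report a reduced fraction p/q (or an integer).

f(s, t) is a tensor product of a function of s and a function of t, and both factors are bounded continuous (hence Lebesgue integrable) on the rectangle, so Fubini's theorem applies:
  integral_R f d(m x m) = (integral_a1^b1 1 ds) * (integral_a2^b2 t dt).
Inner integral in s: integral_{0}^{4} 1 ds = (4^1 - 0^1)/1
  = 4.
Inner integral in t: integral_{0}^{2} t dt = (2^2 - 0^2)/2
  = 2.
Product: (4) * (2) = 8.

8


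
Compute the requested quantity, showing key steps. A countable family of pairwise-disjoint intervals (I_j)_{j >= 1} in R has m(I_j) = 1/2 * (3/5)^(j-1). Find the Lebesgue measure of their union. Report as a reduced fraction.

By countable additivity of the Lebesgue measure on pairwise disjoint measurable sets,
  m(union_{j >= 1} I_j) = sum_{j >= 1} m(I_j) = sum_{j >= 1} a * r^(j-1),
  with a = 1/2 and r = 3/5.
Since 0 < r = 3/5 < 1, the geometric series converges:
  sum_{j >= 1} a * r^(j-1) = a / (1 - r).
  = 1/2 / (1 - 3/5)
  = 1/2 / (2/5)
  = 5/4.

5/4


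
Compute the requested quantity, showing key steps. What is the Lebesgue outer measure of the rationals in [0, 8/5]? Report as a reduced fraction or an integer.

The set Q cap [0, 8/5] is countable (a subset of the countable set Q). Lebesgue outer measure of any countable set is 0: each singleton {q} has m*({q}) = 0, and by countable subadditivity m*(union_k {q_k}) <= sum_k m*({q_k}) = sum_k 0 = 0. The reverse inequality m*(E) >= 0 is automatic. So m*(Q cap [0, 8/5]) = 0.

0


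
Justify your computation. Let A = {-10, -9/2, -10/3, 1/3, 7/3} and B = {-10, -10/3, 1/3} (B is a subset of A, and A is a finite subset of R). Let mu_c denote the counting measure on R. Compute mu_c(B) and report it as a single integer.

Counting measure assigns mu_c(E) = |E| (number of elements) when E is finite.
B has 3 element(s), so mu_c(B) = 3.

3


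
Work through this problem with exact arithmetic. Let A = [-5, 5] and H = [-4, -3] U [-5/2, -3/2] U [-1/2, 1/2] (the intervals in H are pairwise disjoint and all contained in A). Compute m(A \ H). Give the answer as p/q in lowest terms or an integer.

The ambient interval has length m(A) = 5 - (-5) = 10.
Since the holes are disjoint and sit inside A, by finite additivity
  m(H) = sum_i (b_i - a_i), and m(A \ H) = m(A) - m(H).
Computing the hole measures:
  m(H_1) = -3 - (-4) = 1.
  m(H_2) = -3/2 - (-5/2) = 1.
  m(H_3) = 1/2 - (-1/2) = 1.
Summed: m(H) = 1 + 1 + 1 = 3.
So m(A \ H) = 10 - 3 = 7.

7


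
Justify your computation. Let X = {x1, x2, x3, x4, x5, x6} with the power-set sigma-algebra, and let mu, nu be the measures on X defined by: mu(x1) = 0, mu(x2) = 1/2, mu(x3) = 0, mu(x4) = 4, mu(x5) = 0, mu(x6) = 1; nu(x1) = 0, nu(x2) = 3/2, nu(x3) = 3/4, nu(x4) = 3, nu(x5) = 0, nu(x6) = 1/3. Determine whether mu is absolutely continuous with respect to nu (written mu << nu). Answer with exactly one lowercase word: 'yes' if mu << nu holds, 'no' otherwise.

mu << nu means: every nu-null measurable set is also mu-null; equivalently, for every atom x, if nu({x}) = 0 then mu({x}) = 0.
Checking each atom:
  x1: nu = 0, mu = 0 -> consistent with mu << nu.
  x2: nu = 3/2 > 0 -> no constraint.
  x3: nu = 3/4 > 0 -> no constraint.
  x4: nu = 3 > 0 -> no constraint.
  x5: nu = 0, mu = 0 -> consistent with mu << nu.
  x6: nu = 1/3 > 0 -> no constraint.
No atom violates the condition. Therefore mu << nu.

yes


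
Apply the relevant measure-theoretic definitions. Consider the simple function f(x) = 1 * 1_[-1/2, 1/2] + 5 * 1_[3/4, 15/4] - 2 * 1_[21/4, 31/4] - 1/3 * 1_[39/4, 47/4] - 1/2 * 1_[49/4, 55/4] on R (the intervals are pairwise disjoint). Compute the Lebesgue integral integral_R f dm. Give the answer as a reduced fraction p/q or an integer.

For a simple function f = sum_i c_i * 1_{A_i} with disjoint A_i,
  integral f dm = sum_i c_i * m(A_i).
Lengths of the A_i:
  m(A_1) = 1/2 - (-1/2) = 1.
  m(A_2) = 15/4 - 3/4 = 3.
  m(A_3) = 31/4 - 21/4 = 5/2.
  m(A_4) = 47/4 - 39/4 = 2.
  m(A_5) = 55/4 - 49/4 = 3/2.
Contributions c_i * m(A_i):
  (1) * (1) = 1.
  (5) * (3) = 15.
  (-2) * (5/2) = -5.
  (-1/3) * (2) = -2/3.
  (-1/2) * (3/2) = -3/4.
Total: 1 + 15 - 5 - 2/3 - 3/4 = 115/12.

115/12


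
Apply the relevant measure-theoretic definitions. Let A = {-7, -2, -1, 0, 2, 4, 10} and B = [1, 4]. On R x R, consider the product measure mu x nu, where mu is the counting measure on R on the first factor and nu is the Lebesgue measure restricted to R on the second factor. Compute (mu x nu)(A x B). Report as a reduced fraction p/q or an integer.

For a measurable rectangle A x B, the product measure satisfies
  (mu x nu)(A x B) = mu(A) * nu(B).
  mu(A) = 7.
  nu(B) = 3.
  (mu x nu)(A x B) = 7 * 3 = 21.

21


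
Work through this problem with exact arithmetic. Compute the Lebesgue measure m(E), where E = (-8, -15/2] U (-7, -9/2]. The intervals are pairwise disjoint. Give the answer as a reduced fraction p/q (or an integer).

For pairwise disjoint intervals, m(union_i I_i) = sum_i m(I_i),
and m is invariant under swapping open/closed endpoints (single points have measure 0).
So m(E) = sum_i (b_i - a_i).
  I_1 has length -15/2 - (-8) = 1/2.
  I_2 has length -9/2 - (-7) = 5/2.
Summing:
  m(E) = 1/2 + 5/2 = 3.

3


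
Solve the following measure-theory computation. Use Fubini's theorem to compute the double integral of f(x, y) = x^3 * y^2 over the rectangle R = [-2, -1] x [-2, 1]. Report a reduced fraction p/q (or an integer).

f(x, y) is a tensor product of a function of x and a function of y, and both factors are bounded continuous (hence Lebesgue integrable) on the rectangle, so Fubini's theorem applies:
  integral_R f d(m x m) = (integral_a1^b1 x^3 dx) * (integral_a2^b2 y^2 dy).
Inner integral in x: integral_{-2}^{-1} x^3 dx = ((-1)^4 - (-2)^4)/4
  = -15/4.
Inner integral in y: integral_{-2}^{1} y^2 dy = (1^3 - (-2)^3)/3
  = 3.
Product: (-15/4) * (3) = -45/4.

-45/4


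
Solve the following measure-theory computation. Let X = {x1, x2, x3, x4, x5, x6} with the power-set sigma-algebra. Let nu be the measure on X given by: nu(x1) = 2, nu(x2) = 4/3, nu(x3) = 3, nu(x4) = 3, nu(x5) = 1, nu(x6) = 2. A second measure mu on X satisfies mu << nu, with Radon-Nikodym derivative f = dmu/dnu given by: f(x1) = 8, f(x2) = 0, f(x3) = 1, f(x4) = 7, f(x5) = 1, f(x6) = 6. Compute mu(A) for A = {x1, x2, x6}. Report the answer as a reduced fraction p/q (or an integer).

By the defining property of the Radon-Nikodym derivative, for every measurable set A,
  mu(A) = integral_A f dnu.
Since nu is a discrete measure concentrated on the atoms of X, the integral over A reduces to the sum
  mu(A) = sum_{x in A} f(x) * nu({x}).
Computing each term:
  x1: f(x1) * nu(x1) = 8 * 2 = 16.
  x2: f(x2) * nu(x2) = 0 * 4/3 = 0.
  x6: f(x6) * nu(x6) = 6 * 2 = 12.
Summing: mu(A) = 16 + 0 + 12 = 28.

28


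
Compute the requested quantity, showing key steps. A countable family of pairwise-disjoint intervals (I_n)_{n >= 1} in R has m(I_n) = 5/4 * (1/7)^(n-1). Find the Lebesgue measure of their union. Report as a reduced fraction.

By countable additivity of the Lebesgue measure on pairwise disjoint measurable sets,
  m(union_{n >= 1} I_n) = sum_{n >= 1} m(I_n) = sum_{n >= 1} a * r^(n-1),
  with a = 5/4 and r = 1/7.
Since 0 < r = 1/7 < 1, the geometric series converges:
  sum_{n >= 1} a * r^(n-1) = a / (1 - r).
  = 5/4 / (1 - 1/7)
  = 5/4 / (6/7)
  = 35/24.

35/24


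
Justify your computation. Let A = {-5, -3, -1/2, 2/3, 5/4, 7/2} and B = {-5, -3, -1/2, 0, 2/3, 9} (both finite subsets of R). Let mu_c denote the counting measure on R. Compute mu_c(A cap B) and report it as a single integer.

Counting measure on a finite set equals cardinality. mu_c(A cap B) = |A cap B| (elements appearing in both).
Enumerating the elements of A that also lie in B gives 4 element(s).
So mu_c(A cap B) = 4.

4


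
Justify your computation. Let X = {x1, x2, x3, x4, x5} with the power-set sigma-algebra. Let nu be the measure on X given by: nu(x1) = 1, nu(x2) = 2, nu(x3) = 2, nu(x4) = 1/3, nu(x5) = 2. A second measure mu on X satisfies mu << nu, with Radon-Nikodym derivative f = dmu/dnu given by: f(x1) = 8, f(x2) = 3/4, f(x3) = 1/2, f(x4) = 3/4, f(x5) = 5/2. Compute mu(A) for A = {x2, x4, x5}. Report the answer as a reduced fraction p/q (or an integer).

By the defining property of the Radon-Nikodym derivative, for every measurable set A,
  mu(A) = integral_A f dnu.
Since nu is a discrete measure concentrated on the atoms of X, the integral over A reduces to the sum
  mu(A) = sum_{x in A} f(x) * nu({x}).
Computing each term:
  x2: f(x2) * nu(x2) = 3/4 * 2 = 3/2.
  x4: f(x4) * nu(x4) = 3/4 * 1/3 = 1/4.
  x5: f(x5) * nu(x5) = 5/2 * 2 = 5.
Summing: mu(A) = 3/2 + 1/4 + 5 = 27/4.

27/4


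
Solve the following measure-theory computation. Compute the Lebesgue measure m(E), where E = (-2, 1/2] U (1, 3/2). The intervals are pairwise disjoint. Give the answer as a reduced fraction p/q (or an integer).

For pairwise disjoint intervals, m(union_i I_i) = sum_i m(I_i),
and m is invariant under swapping open/closed endpoints (single points have measure 0).
So m(E) = sum_i (b_i - a_i).
  I_1 has length 1/2 - (-2) = 5/2.
  I_2 has length 3/2 - 1 = 1/2.
Summing:
  m(E) = 5/2 + 1/2 = 3.

3


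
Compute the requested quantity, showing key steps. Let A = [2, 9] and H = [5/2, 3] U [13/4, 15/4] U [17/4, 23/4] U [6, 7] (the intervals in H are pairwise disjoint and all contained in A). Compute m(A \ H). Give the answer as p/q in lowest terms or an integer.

The ambient interval has length m(A) = 9 - 2 = 7.
Since the holes are disjoint and sit inside A, by finite additivity
  m(H) = sum_i (b_i - a_i), and m(A \ H) = m(A) - m(H).
Computing the hole measures:
  m(H_1) = 3 - 5/2 = 1/2.
  m(H_2) = 15/4 - 13/4 = 1/2.
  m(H_3) = 23/4 - 17/4 = 3/2.
  m(H_4) = 7 - 6 = 1.
Summed: m(H) = 1/2 + 1/2 + 3/2 + 1 = 7/2.
So m(A \ H) = 7 - 7/2 = 7/2.

7/2


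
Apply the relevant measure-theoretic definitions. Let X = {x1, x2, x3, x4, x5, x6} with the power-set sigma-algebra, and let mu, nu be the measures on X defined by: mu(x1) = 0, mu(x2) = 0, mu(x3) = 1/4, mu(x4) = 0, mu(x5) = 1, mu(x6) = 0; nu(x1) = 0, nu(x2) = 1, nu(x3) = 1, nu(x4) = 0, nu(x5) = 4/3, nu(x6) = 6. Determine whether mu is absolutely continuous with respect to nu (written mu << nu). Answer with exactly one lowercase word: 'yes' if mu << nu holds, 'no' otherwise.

mu << nu means: every nu-null measurable set is also mu-null; equivalently, for every atom x, if nu({x}) = 0 then mu({x}) = 0.
Checking each atom:
  x1: nu = 0, mu = 0 -> consistent with mu << nu.
  x2: nu = 1 > 0 -> no constraint.
  x3: nu = 1 > 0 -> no constraint.
  x4: nu = 0, mu = 0 -> consistent with mu << nu.
  x5: nu = 4/3 > 0 -> no constraint.
  x6: nu = 6 > 0 -> no constraint.
No atom violates the condition. Therefore mu << nu.

yes


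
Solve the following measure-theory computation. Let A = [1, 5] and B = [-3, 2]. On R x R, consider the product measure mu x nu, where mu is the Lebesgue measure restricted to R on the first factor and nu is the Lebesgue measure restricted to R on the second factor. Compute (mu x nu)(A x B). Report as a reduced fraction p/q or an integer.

For a measurable rectangle A x B, the product measure satisfies
  (mu x nu)(A x B) = mu(A) * nu(B).
  mu(A) = 4.
  nu(B) = 5.
  (mu x nu)(A x B) = 4 * 5 = 20.

20


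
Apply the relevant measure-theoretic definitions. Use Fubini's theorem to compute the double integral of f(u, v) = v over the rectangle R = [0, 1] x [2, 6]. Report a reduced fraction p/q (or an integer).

f(u, v) is a tensor product of a function of u and a function of v, and both factors are bounded continuous (hence Lebesgue integrable) on the rectangle, so Fubini's theorem applies:
  integral_R f d(m x m) = (integral_a1^b1 1 du) * (integral_a2^b2 v dv).
Inner integral in u: integral_{0}^{1} 1 du = (1^1 - 0^1)/1
  = 1.
Inner integral in v: integral_{2}^{6} v dv = (6^2 - 2^2)/2
  = 16.
Product: (1) * (16) = 16.

16


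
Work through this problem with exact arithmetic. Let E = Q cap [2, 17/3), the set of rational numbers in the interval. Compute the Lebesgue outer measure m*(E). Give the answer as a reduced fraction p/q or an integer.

E = Q cap [2, 17/3) is a subset of Q, which is countable. Enumerate Q = {q_1, q_2, ...}; for any eps > 0, cover q_k by the open interval (q_k - eps/2^(k+1), q_k + eps/2^(k+1)), of length eps/2^k. The total cover length is sum_{k>=1} eps/2^k = eps. Hence m*(E) <= m*(Q) <= eps for every eps > 0, and since outer measure is non-negative, m*(E) = 0.

0


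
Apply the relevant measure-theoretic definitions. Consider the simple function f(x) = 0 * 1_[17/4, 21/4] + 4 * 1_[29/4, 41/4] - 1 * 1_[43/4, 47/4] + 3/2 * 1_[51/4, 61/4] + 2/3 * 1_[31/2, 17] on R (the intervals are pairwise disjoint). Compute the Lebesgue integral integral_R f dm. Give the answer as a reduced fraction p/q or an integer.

For a simple function f = sum_i c_i * 1_{A_i} with disjoint A_i,
  integral f dm = sum_i c_i * m(A_i).
Lengths of the A_i:
  m(A_1) = 21/4 - 17/4 = 1.
  m(A_2) = 41/4 - 29/4 = 3.
  m(A_3) = 47/4 - 43/4 = 1.
  m(A_4) = 61/4 - 51/4 = 5/2.
  m(A_5) = 17 - 31/2 = 3/2.
Contributions c_i * m(A_i):
  (0) * (1) = 0.
  (4) * (3) = 12.
  (-1) * (1) = -1.
  (3/2) * (5/2) = 15/4.
  (2/3) * (3/2) = 1.
Total: 0 + 12 - 1 + 15/4 + 1 = 63/4.

63/4


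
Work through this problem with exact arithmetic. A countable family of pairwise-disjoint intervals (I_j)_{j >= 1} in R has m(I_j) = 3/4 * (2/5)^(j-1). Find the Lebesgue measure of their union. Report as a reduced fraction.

By countable additivity of the Lebesgue measure on pairwise disjoint measurable sets,
  m(union_{j >= 1} I_j) = sum_{j >= 1} m(I_j) = sum_{j >= 1} a * r^(j-1),
  with a = 3/4 and r = 2/5.
Since 0 < r = 2/5 < 1, the geometric series converges:
  sum_{j >= 1} a * r^(j-1) = a / (1 - r).
  = 3/4 / (1 - 2/5)
  = 3/4 / (3/5)
  = 5/4.

5/4


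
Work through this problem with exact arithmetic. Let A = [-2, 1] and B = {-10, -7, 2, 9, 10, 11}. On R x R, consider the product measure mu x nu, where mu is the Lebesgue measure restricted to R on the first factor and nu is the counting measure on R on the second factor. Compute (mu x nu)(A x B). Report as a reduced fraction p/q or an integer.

For a measurable rectangle A x B, the product measure satisfies
  (mu x nu)(A x B) = mu(A) * nu(B).
  mu(A) = 3.
  nu(B) = 6.
  (mu x nu)(A x B) = 3 * 6 = 18.

18


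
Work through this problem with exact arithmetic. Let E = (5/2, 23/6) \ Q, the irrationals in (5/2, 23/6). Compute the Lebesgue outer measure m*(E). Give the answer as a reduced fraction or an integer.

The interval I = (5/2, 23/6) has m(I) = 23/6 - 5/2 = 4/3 (endpoints are measure-zero, so open/closed/half-open agree). Write I = (I cap Q) u (I \ Q). The rationals in I are countable, so m*(I cap Q) = 0 (cover each rational by intervals whose total length is arbitrarily small). By countable subadditivity m*(I) <= m*(I cap Q) + m*(I \ Q), hence m*(I \ Q) >= m(I) = 4/3. The reverse inequality m*(I \ Q) <= m*(I) = 4/3 is trivial since (I \ Q) is a subset of I. Therefore m*(I \ Q) = 4/3.

4/3


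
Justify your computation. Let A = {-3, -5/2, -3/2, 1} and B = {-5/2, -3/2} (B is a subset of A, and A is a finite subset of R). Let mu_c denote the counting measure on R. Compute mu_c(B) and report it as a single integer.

Counting measure assigns mu_c(E) = |E| (number of elements) when E is finite.
B has 2 element(s), so mu_c(B) = 2.

2


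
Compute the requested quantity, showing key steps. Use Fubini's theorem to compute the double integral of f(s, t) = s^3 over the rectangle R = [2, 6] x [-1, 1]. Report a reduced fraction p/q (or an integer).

f(s, t) is a tensor product of a function of s and a function of t, and both factors are bounded continuous (hence Lebesgue integrable) on the rectangle, so Fubini's theorem applies:
  integral_R f d(m x m) = (integral_a1^b1 s^3 ds) * (integral_a2^b2 1 dt).
Inner integral in s: integral_{2}^{6} s^3 ds = (6^4 - 2^4)/4
  = 320.
Inner integral in t: integral_{-1}^{1} 1 dt = (1^1 - (-1)^1)/1
  = 2.
Product: (320) * (2) = 640.

640
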